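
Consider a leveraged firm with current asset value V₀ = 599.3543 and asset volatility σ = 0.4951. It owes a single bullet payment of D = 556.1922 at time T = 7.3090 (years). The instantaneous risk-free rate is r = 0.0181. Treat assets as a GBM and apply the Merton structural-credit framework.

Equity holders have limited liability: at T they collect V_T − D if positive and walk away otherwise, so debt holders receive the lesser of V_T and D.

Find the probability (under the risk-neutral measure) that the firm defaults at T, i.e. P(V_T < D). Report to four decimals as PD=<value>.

d₁ = [ln(V₀/D) + (r + σ²/2)T] / (σ√T)
   = [ln(599.3543/556.1922) + (0.0181 + 0.5·0.4951²)·7.3090] / (0.4951·√7.3090)
   = [0.074739 + 1.028099] / 1.338511 = 0.823929
d₂ = d₁ − σ√T = 0.823929 − 1.338511 = -0.514582
risk-neutral PD = N(−d₂) = N(0.514582) = 0.696577

PD=0.6966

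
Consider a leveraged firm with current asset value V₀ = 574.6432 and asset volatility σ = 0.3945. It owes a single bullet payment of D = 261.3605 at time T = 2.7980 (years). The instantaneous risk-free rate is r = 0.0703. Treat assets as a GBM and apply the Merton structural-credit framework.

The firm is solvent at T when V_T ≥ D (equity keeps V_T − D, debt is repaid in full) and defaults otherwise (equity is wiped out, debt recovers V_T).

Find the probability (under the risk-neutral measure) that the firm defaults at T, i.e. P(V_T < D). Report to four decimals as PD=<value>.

d₁ = [ln(V₀/D) + (r + σ²/2)T] / (σ√T)
   = [ln(574.6432/261.3605) + (0.0703 + 0.5·0.3945²)·2.7980] / (0.3945·√2.7980)
   = [0.787849 + 0.414426] / 0.659889 = 1.821935
d₂ = d₁ − σ√T = 1.821935 − 0.659889 = 1.162046
risk-neutral PD = N(−d₂) = N(-1.162046) = 0.122608

PD=0.1226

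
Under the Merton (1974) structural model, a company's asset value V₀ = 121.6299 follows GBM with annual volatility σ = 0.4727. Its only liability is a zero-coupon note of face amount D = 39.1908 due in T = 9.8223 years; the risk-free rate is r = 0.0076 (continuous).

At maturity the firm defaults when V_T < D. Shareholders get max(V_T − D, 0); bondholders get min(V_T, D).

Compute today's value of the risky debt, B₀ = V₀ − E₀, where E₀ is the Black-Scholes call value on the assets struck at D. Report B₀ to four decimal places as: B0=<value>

B0=26.5464

d₁ = [ln(V₀/D) + (r + σ²/2)T] / (σ√T)
   = [ln(121.6299/39.1908) + (0.0076 + 0.5·0.4727²)·9.8223] / (0.4727·√9.8223)
   = [1.132541 + 1.172023] / 1.481468 = 1.555595
d₂ = d₁ − σ√T = 1.555595 − 1.481468 = 0.074127
N(d₁) = 0.940098,  N(d₂) = 0.529545,  e^(−rT) = 0.928069
E₀ = V₀·N(d₁) − D·e^(−rT)·N(d₂)
   = 121.6299·0.940098 − 39.1908·0.928069·0.529545 = 95.083502
B₀ = V₀ − E₀ = 121.6299 − 95.083502 = 26.546398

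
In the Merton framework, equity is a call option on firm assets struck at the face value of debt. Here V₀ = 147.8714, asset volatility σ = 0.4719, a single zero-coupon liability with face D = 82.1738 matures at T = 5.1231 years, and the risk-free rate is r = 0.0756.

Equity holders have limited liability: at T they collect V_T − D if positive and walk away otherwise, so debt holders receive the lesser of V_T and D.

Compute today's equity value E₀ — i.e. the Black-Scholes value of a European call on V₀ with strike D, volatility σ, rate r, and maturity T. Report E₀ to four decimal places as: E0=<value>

E0=100.8084

d₁ = [ln(V₀/D) + (r + σ²/2)T] / (σ√T)
   = [ln(147.8714/82.1738) + (0.0756 + 0.5·0.4719²)·5.1231] / (0.4719·√5.1231)
   = [0.587506 + 0.957737] / 1.068111 = 1.446707
d₂ = d₁ − σ√T = 1.446707 − 1.068111 = 0.378596
N(d₁) = 0.926010,  N(d₂) = 0.647506,  e^(−rT) = 0.678883
E₀ = V₀·N(d₁) − D·e^(−rT)·N(d₂)
   = 147.8714·0.926010 − 82.1738·0.678883·0.647506 = 100.808436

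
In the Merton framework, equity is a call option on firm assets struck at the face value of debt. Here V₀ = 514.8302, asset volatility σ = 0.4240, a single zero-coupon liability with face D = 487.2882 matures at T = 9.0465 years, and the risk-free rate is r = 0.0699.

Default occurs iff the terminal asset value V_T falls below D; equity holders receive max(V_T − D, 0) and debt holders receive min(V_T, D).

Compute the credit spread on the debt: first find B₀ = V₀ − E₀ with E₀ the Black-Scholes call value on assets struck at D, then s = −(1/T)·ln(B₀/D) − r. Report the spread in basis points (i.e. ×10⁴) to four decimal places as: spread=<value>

d₁ = [ln(V₀/D) + (r + σ²/2)T] / (σ√T)
   = [ln(514.8302/487.2882) + (0.0699 + 0.5·0.4240²)·9.0465] / (0.4240·√9.0465)
   = [0.054981 + 1.445522] / 1.275282 = 1.176606
d₂ = d₁ − σ√T = 1.176606 − 1.275282 = -0.098676
N(d₁) = 0.880323,  N(d₂) = 0.460698,  e^(−rT) = 0.531341
E₀ = V₀·N(d₁) − D·e^(−rT)·N(d₂)
   = 514.8302·0.880323 − 487.2882·0.531341·0.460698 = 333.934926
B₀ = V₀ − E₀ = 514.8302 − 333.934926 = 180.895274
spread = −(1/T)·ln(B₀/D) − r = −(1/9.0465)·ln(180.895274/487.2882) − 0.0699 = 0.03963822
in basis points: 0.03963822 × 10⁴ = 396.3822 bp

spread=396.3822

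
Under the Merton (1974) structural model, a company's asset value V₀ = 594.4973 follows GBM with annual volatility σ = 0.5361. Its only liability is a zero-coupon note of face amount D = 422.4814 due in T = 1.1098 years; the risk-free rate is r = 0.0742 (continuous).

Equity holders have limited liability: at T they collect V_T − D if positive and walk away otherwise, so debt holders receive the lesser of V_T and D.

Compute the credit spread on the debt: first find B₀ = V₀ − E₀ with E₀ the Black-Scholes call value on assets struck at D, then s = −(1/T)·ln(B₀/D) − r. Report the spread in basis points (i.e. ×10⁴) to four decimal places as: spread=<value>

d₁ = [ln(V₀/D) + (r + σ²/2)T] / (σ√T)
   = [ln(594.4973/422.4814) + (0.0742 + 0.5·0.5361²)·1.1098] / (0.5361·√1.1098)
   = [0.341571 + 0.241827] / 0.564766 = 1.032991
d₂ = d₁ − σ√T = 1.032991 − 0.564766 = 0.468226
N(d₁) = 0.849196,  N(d₂) = 0.680188,  e^(−rT) = 0.920952
E₀ = V₀·N(d₁) − D·e^(−rT)·N(d₂)
   = 594.4973·0.849196 − 422.4814·0.920952·0.680188 = 240.193506
B₀ = V₀ − E₀ = 594.4973 − 240.193506 = 354.303794
spread = −(1/T)·ln(B₀/D) − r = −(1/1.1098)·ln(354.303794/422.4814) − 0.0742 = 0.08437876
in basis points: 0.08437876 × 10⁴ = 843.7876 bp

spread=843.7876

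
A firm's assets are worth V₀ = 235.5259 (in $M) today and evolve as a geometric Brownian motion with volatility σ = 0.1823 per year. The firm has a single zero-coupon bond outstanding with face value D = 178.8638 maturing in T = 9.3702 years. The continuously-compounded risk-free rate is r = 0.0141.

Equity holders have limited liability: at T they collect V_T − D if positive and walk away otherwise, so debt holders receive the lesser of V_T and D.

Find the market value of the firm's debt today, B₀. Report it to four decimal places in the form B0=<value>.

B0=142.4896

d₁ = [ln(V₀/D) + (r + σ²/2)T] / (σ√T)
   = [ln(235.5259/178.8638) + (0.0141 + 0.5·0.1823²)·9.3702] / (0.1823·√9.3702)
   = [0.275196 + 0.287821] / 0.558035 = 1.008929
d₂ = d₁ − σ√T = 1.008929 − 0.558035 = 0.450895
N(d₁) = 0.843496,  N(d₂) = 0.673967,  e^(−rT) = 0.876236
E₀ = V₀·N(d₁) − D·e^(−rT)·N(d₂)
   = 235.5259·0.843496 − 178.8638·0.876236·0.673967 = 93.036286
B₀ = V₀ − E₀ = 235.5259 − 93.036286 = 142.489614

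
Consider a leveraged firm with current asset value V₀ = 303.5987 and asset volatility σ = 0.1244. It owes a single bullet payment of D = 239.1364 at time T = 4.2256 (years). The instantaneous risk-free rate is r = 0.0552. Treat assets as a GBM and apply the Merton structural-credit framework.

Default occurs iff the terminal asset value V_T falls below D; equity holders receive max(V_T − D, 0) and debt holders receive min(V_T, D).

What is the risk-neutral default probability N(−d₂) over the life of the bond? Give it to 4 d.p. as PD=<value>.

d₁ = [ln(V₀/D) + (r + σ²/2)T] / (σ√T)
   = [ln(303.5987/239.1364) + (0.0552 + 0.5·0.1244²)·4.2256] / (0.1244·√4.2256)
   = [0.238673 + 0.265949] / 0.255720 = 1.973339
d₂ = d₁ − σ√T = 1.973339 − 0.255720 = 1.717619
risk-neutral PD = N(−d₂) = N(-1.717619) = 0.042933

PD=0.0429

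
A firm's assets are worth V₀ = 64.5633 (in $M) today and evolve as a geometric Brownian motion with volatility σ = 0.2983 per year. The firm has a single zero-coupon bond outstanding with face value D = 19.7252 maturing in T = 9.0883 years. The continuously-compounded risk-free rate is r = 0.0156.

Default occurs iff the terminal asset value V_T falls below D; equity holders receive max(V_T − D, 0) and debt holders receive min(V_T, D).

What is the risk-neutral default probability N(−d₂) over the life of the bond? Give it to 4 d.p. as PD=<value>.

PD=0.1523

d₁ = [ln(V₀/D) + (r + σ²/2)T] / (σ√T)
   = [ln(64.5633/19.7252) + (0.0156 + 0.5·0.2983²)·9.0883] / (0.2983·√9.0883)
   = [1.185749 + 0.546129] / 0.899279 = 1.925851
d₂ = d₁ − σ√T = 1.925851 − 0.899279 = 1.026572
risk-neutral PD = N(−d₂) = N(-1.026572) = 0.152311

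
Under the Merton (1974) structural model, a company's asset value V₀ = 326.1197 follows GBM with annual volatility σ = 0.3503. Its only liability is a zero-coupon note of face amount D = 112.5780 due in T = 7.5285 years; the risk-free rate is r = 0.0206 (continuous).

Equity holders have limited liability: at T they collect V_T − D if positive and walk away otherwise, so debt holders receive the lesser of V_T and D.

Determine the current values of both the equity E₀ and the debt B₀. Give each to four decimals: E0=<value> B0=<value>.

E0=237.3875 B0=88.7322

d₁ = [ln(V₀/D) + (r + σ²/2)T] / (σ√T)
   = [ln(326.1197/112.5780) + (0.0206 + 0.5·0.3503²)·7.5285] / (0.3503·√7.5285)
   = [1.063618 + 0.616999] / 0.961157 = 1.748535
d₂ = d₁ − σ√T = 1.748535 − 0.961157 = 0.787378
N(d₁) = 0.959814,  N(d₂) = 0.784470,  e^(−rT) = 0.856341
E₀ = V₀·N(d₁) − D·e^(−rT)·N(d₂)
   = 326.1197·0.959814 − 112.5780·0.856341·0.784470 = 237.387461
B₀ = V₀ − E₀ = 326.1197 − 237.387461 = 88.732239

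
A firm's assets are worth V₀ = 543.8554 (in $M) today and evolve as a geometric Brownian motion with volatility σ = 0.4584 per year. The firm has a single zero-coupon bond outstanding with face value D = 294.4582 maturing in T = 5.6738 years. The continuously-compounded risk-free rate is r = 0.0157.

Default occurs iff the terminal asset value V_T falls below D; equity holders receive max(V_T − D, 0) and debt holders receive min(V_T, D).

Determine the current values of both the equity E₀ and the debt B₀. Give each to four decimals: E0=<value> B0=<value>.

d₁ = [ln(V₀/D) + (r + σ²/2)T] / (σ√T)
   = [ln(543.8554/294.4582) + (0.0157 + 0.5·0.4584²)·5.6738] / (0.4584·√5.6738)
   = [0.613546 + 0.685198] / 1.091897 = 1.189439
d₂ = d₁ − σ√T = 1.189439 − 1.091897 = 0.097542
N(d₁) = 0.882866,  N(d₂) = 0.538852,  e^(−rT) = 0.914774
E₀ = V₀·N(d₁) − D·e^(−rT)·N(d₂)
   = 543.8554·0.882866 − 294.4582·0.914774·0.538852 = 335.005136
B₀ = V₀ − E₀ = 543.8554 − 335.005136 = 208.850264

E0=335.0051 B0=208.8503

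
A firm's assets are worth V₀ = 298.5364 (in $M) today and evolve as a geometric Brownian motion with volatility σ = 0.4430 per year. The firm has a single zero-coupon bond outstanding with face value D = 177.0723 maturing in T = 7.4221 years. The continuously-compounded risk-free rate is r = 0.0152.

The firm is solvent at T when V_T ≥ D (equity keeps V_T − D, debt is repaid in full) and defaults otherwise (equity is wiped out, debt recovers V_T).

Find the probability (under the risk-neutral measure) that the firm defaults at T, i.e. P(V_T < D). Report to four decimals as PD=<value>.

PD=0.5308

d₁ = [ln(V₀/D) + (r + σ²/2)T] / (σ√T)
   = [ln(298.5364/177.0723) + (0.0152 + 0.5·0.4430²)·7.4221] / (0.4430·√7.4221)
   = [0.522334 + 0.841106] / 1.206888 = 1.129715
d₂ = d₁ − σ√T = 1.129715 − 1.206888 = -0.077174
risk-neutral PD = N(−d₂) = N(0.077174) = 0.530757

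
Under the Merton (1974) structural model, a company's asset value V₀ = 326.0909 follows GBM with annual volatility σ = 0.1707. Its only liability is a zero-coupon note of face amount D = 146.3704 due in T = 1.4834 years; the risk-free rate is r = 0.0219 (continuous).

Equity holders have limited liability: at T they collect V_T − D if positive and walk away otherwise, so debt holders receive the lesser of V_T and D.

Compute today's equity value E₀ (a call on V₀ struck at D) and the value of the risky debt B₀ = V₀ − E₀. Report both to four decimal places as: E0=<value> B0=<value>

d₁ = [ln(V₀/D) + (r + σ²/2)T] / (σ√T)
   = [ln(326.0909/146.3704) + (0.0219 + 0.5·0.1707²)·1.4834] / (0.1707·√1.4834)
   = [0.801036 + 0.054098] / 0.207904 = 4.113123
d₂ = d₁ − σ√T = 4.113123 − 0.207904 = 3.905219
N(d₁) = 0.999980,  N(d₂) = 0.999953,  e^(−rT) = 0.968036
E₀ = V₀·N(d₁) − D·e^(−rT)·N(d₂)
   = 326.0909·0.999980 − 146.3704·0.968036·0.999953 = 184.399453
B₀ = V₀ − E₀ = 326.0909 − 184.399453 = 141.691447

E0=184.3995 B0=141.6914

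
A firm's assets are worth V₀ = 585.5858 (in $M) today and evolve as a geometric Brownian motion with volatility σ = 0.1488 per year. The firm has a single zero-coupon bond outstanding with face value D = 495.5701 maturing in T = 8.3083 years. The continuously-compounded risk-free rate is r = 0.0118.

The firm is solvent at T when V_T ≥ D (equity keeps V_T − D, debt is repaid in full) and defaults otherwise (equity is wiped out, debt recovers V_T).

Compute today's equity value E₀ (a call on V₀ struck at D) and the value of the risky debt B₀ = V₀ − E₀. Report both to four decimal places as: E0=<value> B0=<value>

E0=171.8977 B0=413.6881

d₁ = [ln(V₀/D) + (r + σ²/2)T] / (σ√T)
   = [ln(585.5858/495.5701) + (0.0118 + 0.5·0.1488²)·8.3083] / (0.1488·√8.3083)
   = [0.166904 + 0.190017] / 0.428903 = 0.832171
d₂ = d₁ − σ√T = 0.832171 − 0.428903 = 0.403268
N(d₁) = 0.797344,  N(d₂) = 0.656625,  e^(−rT) = 0.906615
E₀ = V₀·N(d₁) − D·e^(−rT)·N(d₂)
   = 585.5858·0.797344 − 495.5701·0.906615·0.656625 = 171.897700
B₀ = V₀ − E₀ = 585.5858 − 171.897700 = 413.688100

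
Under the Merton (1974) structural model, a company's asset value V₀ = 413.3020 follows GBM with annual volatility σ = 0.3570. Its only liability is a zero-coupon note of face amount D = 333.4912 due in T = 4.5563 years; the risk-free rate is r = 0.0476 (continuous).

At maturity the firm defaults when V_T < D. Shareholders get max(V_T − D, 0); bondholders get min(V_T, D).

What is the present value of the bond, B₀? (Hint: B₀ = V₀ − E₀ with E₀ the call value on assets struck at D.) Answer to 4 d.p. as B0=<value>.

d₁ = [ln(V₀/D) + (r + σ²/2)T] / (σ√T)
   = [ln(413.3020/333.4912) + (0.0476 + 0.5·0.3570²)·4.5563] / (0.3570·√4.5563)
   = [0.214562 + 0.507228] / 0.762034 = 0.947189
d₂ = d₁ − σ√T = 0.947189 − 0.762034 = 0.185154
N(d₁) = 0.828229,  N(d₂) = 0.573446,  e^(−rT) = 0.805027
E₀ = V₀·N(d₁) − D·e^(−rT)·N(d₂)
   = 413.3020·0.828229 − 333.4912·0.805027·0.573446 = 188.355885
B₀ = V₀ − E₀ = 413.3020 − 188.355885 = 224.946115

B0=224.9461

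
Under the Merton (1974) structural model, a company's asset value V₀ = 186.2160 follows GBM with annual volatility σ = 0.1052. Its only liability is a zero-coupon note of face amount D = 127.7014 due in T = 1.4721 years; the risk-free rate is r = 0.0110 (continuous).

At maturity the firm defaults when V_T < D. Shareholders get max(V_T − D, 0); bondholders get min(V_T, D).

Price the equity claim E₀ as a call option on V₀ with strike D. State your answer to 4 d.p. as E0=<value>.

d₁ = [ln(V₀/D) + (r + σ²/2)T] / (σ√T)
   = [ln(186.2160/127.7014) + (0.0110 + 0.5·0.1052²)·1.4721] / (0.1052·√1.4721)
   = [0.377213 + 0.024339] / 0.127639 = 3.145987
d₂ = d₁ − σ√T = 3.145987 − 0.127639 = 3.018348
N(d₁) = 0.999172,  N(d₂) = 0.998729,  e^(−rT) = 0.983937
E₀ = V₀·N(d₁) − D·e^(−rT)·N(d₂)
   = 186.2160·0.999172 − 127.7014·0.983937·0.998729 = 60.571384

E0=60.5714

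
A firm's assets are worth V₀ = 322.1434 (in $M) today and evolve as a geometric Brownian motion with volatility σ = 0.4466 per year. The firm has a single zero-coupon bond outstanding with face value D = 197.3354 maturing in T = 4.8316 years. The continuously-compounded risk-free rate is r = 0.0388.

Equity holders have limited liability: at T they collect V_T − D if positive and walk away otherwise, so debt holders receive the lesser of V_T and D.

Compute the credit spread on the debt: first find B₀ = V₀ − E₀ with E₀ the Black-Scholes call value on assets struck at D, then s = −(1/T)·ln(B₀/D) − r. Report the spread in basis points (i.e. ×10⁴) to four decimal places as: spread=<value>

d₁ = [ln(V₀/D) + (r + σ²/2)T] / (σ√T)
   = [ln(322.1434/197.3354) + (0.0388 + 0.5·0.4466²)·4.8316] / (0.4466·√4.8316)
   = [0.490092 + 0.669301] / 0.981667 = 1.181045
d₂ = d₁ − σ√T = 1.181045 − 0.981667 = 0.199378
N(d₁) = 0.881208,  N(d₂) = 0.579017,  e^(−rT) = 0.829057
E₀ = V₀·N(d₁) − D·e^(−rT)·N(d₂)
   = 322.1434·0.881208 − 197.3354·0.829057·0.579017 = 189.146757
B₀ = V₀ − E₀ = 322.1434 − 189.146757 = 132.996643
spread = −(1/T)·ln(B₀/D) − r = −(1/4.8316)·ln(132.996643/197.3354) − 0.0388 = 0.04286672
in basis points: 0.04286672 × 10⁴ = 428.6672 bp

spread=428.6672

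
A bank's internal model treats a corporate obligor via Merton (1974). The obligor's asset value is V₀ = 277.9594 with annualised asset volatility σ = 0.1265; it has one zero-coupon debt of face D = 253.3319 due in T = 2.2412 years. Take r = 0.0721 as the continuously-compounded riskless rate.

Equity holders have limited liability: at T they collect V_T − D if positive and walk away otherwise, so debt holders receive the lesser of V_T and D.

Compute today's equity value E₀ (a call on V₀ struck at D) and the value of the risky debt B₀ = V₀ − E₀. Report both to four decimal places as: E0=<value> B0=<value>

d₁ = [ln(V₀/D) + (r + σ²/2)T] / (σ√T)
   = [ln(277.9594/253.3319) + (0.0721 + 0.5·0.1265²)·2.2412] / (0.1265·√2.2412)
   = [0.092775 + 0.179523] / 0.189379 = 1.437846
d₂ = d₁ − σ√T = 1.437846 − 0.189379 = 1.248467
N(d₁) = 0.924761,  N(d₂) = 0.894070,  e^(−rT) = 0.850790
E₀ = V₀·N(d₁) − D·e^(−rT)·N(d₂)
   = 277.9594·0.924761 − 253.3319·0.850790·0.894070 = 64.345233
B₀ = V₀ − E₀ = 277.9594 − 64.345233 = 213.614167

E0=64.3452 B0=213.6142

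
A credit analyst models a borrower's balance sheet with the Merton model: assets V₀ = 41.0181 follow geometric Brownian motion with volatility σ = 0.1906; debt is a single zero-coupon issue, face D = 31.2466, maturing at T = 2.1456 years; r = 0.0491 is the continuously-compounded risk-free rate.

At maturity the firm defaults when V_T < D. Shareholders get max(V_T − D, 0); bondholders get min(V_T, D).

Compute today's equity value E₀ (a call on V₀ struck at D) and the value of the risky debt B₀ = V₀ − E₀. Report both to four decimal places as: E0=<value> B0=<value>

E0=13.2794 B0=27.7387

d₁ = [ln(V₀/D) + (r + σ²/2)T] / (σ√T)
   = [ln(41.0181/31.2466) + (0.0491 + 0.5·0.1906²)·2.1456] / (0.1906·√2.1456)
   = [0.272103 + 0.144322] / 0.279188 = 1.491555
d₂ = d₁ − σ√T = 1.491555 − 0.279188 = 1.212367
N(d₁) = 0.932092,  N(d₂) = 0.887314,  e^(−rT) = 0.900010
E₀ = V₀·N(d₁) − D·e^(−rT)·N(d₂)
   = 41.0181·0.932092 − 31.2466·0.900010·0.887314 = 13.279367
B₀ = V₀ − E₀ = 41.0181 − 13.279367 = 27.738733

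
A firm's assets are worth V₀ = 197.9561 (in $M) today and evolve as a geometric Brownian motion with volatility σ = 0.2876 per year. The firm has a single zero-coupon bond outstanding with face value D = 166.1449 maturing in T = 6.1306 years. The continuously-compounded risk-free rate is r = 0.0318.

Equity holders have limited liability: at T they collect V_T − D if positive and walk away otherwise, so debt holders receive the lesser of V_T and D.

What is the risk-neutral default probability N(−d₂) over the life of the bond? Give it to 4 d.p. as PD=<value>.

d₁ = [ln(V₀/D) + (r + σ²/2)T] / (σ√T)
   = [ln(197.9561/166.1449) + (0.0318 + 0.5·0.2876²)·6.1306] / (0.2876·√6.1306)
   = [0.175185 + 0.448496] / 0.712099 = 0.875834
d₂ = d₁ − σ√T = 0.875834 − 0.712099 = 0.163735
risk-neutral PD = N(−d₂) = N(-0.163735) = 0.434970

PD=0.4350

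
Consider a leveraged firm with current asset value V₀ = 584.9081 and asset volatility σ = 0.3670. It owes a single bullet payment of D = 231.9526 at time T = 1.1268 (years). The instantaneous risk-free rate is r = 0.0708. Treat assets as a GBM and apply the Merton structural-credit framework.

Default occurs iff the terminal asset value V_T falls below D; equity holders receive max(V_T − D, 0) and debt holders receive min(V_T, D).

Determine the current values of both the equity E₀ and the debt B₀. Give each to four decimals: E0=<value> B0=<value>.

E0=370.9536 B0=213.9545

d₁ = [ln(V₀/D) + (r + σ²/2)T] / (σ√T)
   = [ln(584.9081/231.9526) + (0.0708 + 0.5·0.3670²)·1.1268] / (0.3670·√1.1268)
   = [0.924922 + 0.155661] / 0.389574 = 2.773758
d₂ = d₁ − σ√T = 2.773758 − 0.389574 = 2.384185
N(d₁) = 0.997229,  N(d₂) = 0.991441,  e^(−rT) = 0.923322
E₀ = V₀·N(d₁) − D·e^(−rT)·N(d₂)
   = 584.9081·0.997229 − 231.9526·0.923322·0.991441 = 370.953581
B₀ = V₀ − E₀ = 584.9081 − 370.953581 = 213.954519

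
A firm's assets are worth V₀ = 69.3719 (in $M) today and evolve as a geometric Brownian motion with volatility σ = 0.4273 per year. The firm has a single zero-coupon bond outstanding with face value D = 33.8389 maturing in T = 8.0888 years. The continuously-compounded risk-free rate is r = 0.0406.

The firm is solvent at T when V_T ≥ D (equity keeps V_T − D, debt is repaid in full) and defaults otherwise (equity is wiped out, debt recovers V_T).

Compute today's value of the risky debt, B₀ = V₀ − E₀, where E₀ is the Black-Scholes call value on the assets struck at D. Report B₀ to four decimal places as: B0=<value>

B0=19.5430

d₁ = [ln(V₀/D) + (r + σ²/2)T] / (σ√T)
   = [ln(69.3719/33.8389) + (0.0406 + 0.5·0.4273²)·8.0888] / (0.4273·√8.0888)
   = [0.717871 + 1.066853] / 1.215276 = 1.468575
d₂ = d₁ − σ√T = 1.468575 − 1.215276 = 0.253299
N(d₁) = 0.929026,  N(d₂) = 0.599981,  e^(−rT) = 0.720071
E₀ = V₀·N(d₁) − D·e^(−rT)·N(d₂)
   = 69.3719·0.929026 − 33.8389·0.720071·0.599981 = 49.828900
B₀ = V₀ − E₀ = 69.3719 − 49.828900 = 19.543000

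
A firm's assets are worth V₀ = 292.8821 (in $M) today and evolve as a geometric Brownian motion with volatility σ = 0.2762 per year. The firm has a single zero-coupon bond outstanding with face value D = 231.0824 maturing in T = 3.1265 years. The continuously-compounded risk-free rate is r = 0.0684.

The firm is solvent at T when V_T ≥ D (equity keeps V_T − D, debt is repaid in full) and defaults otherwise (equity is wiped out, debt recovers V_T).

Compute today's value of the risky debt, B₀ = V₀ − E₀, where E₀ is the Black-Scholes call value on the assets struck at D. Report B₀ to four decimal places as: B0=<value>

B0=175.8045

d₁ = [ln(V₀/D) + (r + σ²/2)T] / (σ√T)
   = [ln(292.8821/231.0824) + (0.0684 + 0.5·0.2762²)·3.1265] / (0.2762·√3.1265)
   = [0.236996 + 0.333107] / 0.488374 = 1.167349
d₂ = d₁ − σ√T = 1.167349 − 0.488374 = 0.678974
N(d₁) = 0.878465,  N(d₂) = 0.751423,  e^(−rT) = 0.807467
E₀ = V₀·N(d₁) − D·e^(−rT)·N(d₂)
   = 292.8821·0.878465 − 231.0824·0.807467·0.751423 = 117.077602
B₀ = V₀ − E₀ = 292.8821 − 117.077602 = 175.804498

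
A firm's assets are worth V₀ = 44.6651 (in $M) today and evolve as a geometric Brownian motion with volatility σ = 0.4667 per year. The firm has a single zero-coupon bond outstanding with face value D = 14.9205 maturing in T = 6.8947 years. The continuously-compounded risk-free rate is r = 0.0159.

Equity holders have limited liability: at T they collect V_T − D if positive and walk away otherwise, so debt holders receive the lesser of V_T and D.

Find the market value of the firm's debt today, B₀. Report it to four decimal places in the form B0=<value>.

d₁ = [ln(V₀/D) + (r + σ²/2)T] / (σ√T)
   = [ln(44.6651/14.9205) + (0.0159 + 0.5·0.4667²)·6.8947] / (0.4667·√6.8947)
   = [1.096456 + 0.860489] / 1.225450 = 1.596920
d₂ = d₁ − σ√T = 1.596920 − 1.225450 = 0.371471
N(d₁) = 0.944858,  N(d₂) = 0.644856,  e^(−rT) = 0.896169
E₀ = V₀·N(d₁) − D·e^(−rT)·N(d₂)
   = 44.6651·0.944858 − 14.9205·0.896169·0.644856 = 33.579621
B₀ = V₀ − E₀ = 44.6651 − 33.579621 = 11.085479

B0=11.0855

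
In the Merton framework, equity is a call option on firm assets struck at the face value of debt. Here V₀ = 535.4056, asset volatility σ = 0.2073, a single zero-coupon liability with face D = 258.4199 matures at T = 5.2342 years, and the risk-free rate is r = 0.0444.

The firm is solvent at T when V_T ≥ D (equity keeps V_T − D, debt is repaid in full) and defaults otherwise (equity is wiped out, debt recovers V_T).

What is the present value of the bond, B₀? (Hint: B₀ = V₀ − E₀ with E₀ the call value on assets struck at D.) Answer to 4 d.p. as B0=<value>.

B0=203.6150

d₁ = [ln(V₀/D) + (r + σ²/2)T] / (σ√T)
   = [ln(535.4056/258.4199) + (0.0444 + 0.5·0.2073²)·5.2342] / (0.2073·√5.2342)
   = [0.728439 + 0.344864] / 0.474269 = 2.263069
d₂ = d₁ − σ√T = 2.263069 − 0.474269 = 1.788800
N(d₁) = 0.988184,  N(d₂) = 0.963176,  e^(−rT) = 0.792630
E₀ = V₀·N(d₁) − D·e^(−rT)·N(d₂)
   = 535.4056·0.988184 − 258.4199·0.792630·0.963176 = 331.790586
B₀ = V₀ − E₀ = 535.4056 − 331.790586 = 203.615014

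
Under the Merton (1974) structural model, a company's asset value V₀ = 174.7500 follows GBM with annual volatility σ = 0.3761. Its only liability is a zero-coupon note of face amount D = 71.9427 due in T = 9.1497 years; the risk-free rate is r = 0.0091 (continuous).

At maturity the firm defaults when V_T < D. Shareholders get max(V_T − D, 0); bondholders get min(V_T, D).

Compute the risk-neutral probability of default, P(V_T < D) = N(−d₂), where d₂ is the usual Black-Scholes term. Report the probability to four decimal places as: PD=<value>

PD=0.3880

d₁ = [ln(V₀/D) + (r + σ²/2)T] / (σ√T)
   = [ln(174.7500/71.9427) + (0.0091 + 0.5·0.3761²)·9.1497] / (0.3761·√9.1497)
   = [0.887486 + 0.730380] / 1.137645 = 1.422119
d₂ = d₁ − σ√T = 1.422119 − 1.137645 = 0.284474
risk-neutral PD = N(−d₂) = N(-0.284474) = 0.388024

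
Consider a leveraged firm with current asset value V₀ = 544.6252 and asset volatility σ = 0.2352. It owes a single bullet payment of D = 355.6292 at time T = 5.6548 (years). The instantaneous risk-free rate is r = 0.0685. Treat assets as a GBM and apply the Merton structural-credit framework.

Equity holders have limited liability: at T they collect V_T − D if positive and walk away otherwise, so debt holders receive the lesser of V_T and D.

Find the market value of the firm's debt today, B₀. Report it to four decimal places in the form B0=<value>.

B0=235.0146

d₁ = [ln(V₀/D) + (r + σ²/2)T] / (σ√T)
   = [ln(544.6252/355.6292) + (0.0685 + 0.5·0.2352²)·5.6548] / (0.2352·√5.6548)
   = [0.426209 + 0.543763] / 0.559301 = 1.734256
d₂ = d₁ − σ√T = 1.734256 − 0.559301 = 1.174955
N(d₁) = 0.958564,  N(d₂) = 0.879994,  e^(−rT) = 0.678851
E₀ = V₀·N(d₁) − D·e^(−rT)·N(d₂)
   = 544.6252·0.958564 − 355.6292·0.678851·0.879994 = 309.610594
B₀ = V₀ − E₀ = 544.6252 − 309.610594 = 235.014606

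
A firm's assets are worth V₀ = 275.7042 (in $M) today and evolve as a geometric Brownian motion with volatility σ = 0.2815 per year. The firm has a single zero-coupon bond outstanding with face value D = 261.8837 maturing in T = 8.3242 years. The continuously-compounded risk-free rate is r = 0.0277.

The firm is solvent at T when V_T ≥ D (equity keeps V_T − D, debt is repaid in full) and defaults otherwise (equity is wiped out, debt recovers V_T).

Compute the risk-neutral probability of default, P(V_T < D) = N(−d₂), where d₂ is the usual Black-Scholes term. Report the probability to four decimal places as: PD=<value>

PD=0.5235

d₁ = [ln(V₀/D) + (r + σ²/2)T] / (σ√T)
   = [ln(275.7042/261.8837) + (0.0277 + 0.5·0.2815²)·8.3242] / (0.2815·√8.3242)
   = [0.051428 + 0.560395] / 0.812175 = 0.753314
d₂ = d₁ − σ√T = 0.753314 − 0.812175 = -0.058861
risk-neutral PD = N(−d₂) = N(0.058861) = 0.523469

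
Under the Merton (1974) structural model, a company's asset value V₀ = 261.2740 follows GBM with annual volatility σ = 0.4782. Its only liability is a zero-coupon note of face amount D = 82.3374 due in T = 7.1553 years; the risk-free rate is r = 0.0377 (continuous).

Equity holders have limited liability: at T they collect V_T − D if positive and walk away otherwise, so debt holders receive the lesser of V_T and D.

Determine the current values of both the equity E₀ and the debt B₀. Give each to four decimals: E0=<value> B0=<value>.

d₁ = [ln(V₀/D) + (r + σ²/2)T] / (σ√T)
   = [ln(261.2740/82.3374) + (0.0377 + 0.5·0.4782²)·7.1553] / (0.4782·√7.1553)
   = [1.154744 + 1.087875] / 1.279156 = 1.753202
d₂ = d₁ − σ√T = 1.753202 − 1.279156 = 0.474046
N(d₁) = 0.960216,  N(d₂) = 0.682267,  e^(−rT) = 0.763567
E₀ = V₀·N(d₁) − D·e^(−rT)·N(d₂)
   = 261.2740·0.960216 − 82.3374·0.763567·0.682267 = 207.985403
B₀ = V₀ − E₀ = 261.2740 − 207.985403 = 53.288597

E0=207.9854 B0=53.2886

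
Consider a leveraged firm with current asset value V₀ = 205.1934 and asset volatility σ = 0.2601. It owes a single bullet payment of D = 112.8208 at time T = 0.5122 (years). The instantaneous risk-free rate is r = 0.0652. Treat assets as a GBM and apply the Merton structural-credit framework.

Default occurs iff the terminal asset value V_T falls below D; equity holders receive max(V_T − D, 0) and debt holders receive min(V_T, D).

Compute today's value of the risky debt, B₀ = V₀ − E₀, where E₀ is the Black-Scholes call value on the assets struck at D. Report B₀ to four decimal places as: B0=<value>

B0=109.1128

d₁ = [ln(V₀/D) + (r + σ²/2)T] / (σ√T)
   = [ln(205.1934/112.8208) + (0.0652 + 0.5·0.2601²)·0.5122] / (0.2601·√0.5122)
   = [0.598152 + 0.050721] / 0.186149 = 3.485779
d₂ = d₁ − σ√T = 3.485779 − 0.186149 = 3.299630
N(d₁) = 0.999755,  N(d₂) = 0.999516,  e^(−rT) = 0.967156
E₀ = V₀·N(d₁) − D·e^(−rT)·N(d₂)
   = 205.1934·0.999755 − 112.8208·0.967156·0.999516 = 96.080556
B₀ = V₀ − E₀ = 205.1934 − 96.080556 = 109.112844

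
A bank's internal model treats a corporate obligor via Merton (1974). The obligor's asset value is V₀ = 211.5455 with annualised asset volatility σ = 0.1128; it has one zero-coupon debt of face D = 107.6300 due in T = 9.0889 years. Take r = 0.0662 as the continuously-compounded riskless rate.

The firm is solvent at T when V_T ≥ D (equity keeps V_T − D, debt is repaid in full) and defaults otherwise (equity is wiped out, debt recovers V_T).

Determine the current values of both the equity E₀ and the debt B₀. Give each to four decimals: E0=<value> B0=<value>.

E0=152.5771 B0=58.9684

d₁ = [ln(V₀/D) + (r + σ²/2)T] / (σ√T)
   = [ln(211.5455/107.6300) + (0.0662 + 0.5·0.1128²)·9.0889] / (0.1128·√9.0889)
   = [0.675741 + 0.659508] / 0.340067 = 3.926426
d₂ = d₁ − σ√T = 3.926426 − 0.340067 = 3.586359
N(d₁) = 0.999957,  N(d₂) = 0.999832,  e^(−rT) = 0.547888
E₀ = V₀·N(d₁) − D·e^(−rT)·N(d₂)
   = 211.5455·0.999957 − 107.6300·0.547888·0.999832 = 152.577129
B₀ = V₀ − E₀ = 211.5455 − 152.577129 = 58.968371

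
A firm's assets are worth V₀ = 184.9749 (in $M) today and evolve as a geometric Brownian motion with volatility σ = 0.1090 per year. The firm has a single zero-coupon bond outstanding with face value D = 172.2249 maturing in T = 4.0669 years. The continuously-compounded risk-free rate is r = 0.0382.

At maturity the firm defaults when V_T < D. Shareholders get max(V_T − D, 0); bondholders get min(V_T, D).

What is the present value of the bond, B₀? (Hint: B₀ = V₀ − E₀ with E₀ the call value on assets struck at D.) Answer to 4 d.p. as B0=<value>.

d₁ = [ln(V₀/D) + (r + σ²/2)T] / (σ√T)
   = [ln(184.9749/172.2249) + (0.0382 + 0.5·0.1090²)·4.0669] / (0.1090·√4.0669)
   = [0.071419 + 0.179515] / 0.219815 = 1.141566
d₂ = d₁ − σ√T = 1.141566 − 0.219815 = 0.921751
N(d₁) = 0.873183,  N(d₂) = 0.821671,  e^(−rT) = 0.856111
E₀ = V₀·N(d₁) − D·e^(−rT)·N(d₂)
   = 184.9749·0.873183 − 172.2249·0.856111·0.821671 = 40.366833
B₀ = V₀ − E₀ = 184.9749 − 40.366833 = 144.608067

B0=144.6081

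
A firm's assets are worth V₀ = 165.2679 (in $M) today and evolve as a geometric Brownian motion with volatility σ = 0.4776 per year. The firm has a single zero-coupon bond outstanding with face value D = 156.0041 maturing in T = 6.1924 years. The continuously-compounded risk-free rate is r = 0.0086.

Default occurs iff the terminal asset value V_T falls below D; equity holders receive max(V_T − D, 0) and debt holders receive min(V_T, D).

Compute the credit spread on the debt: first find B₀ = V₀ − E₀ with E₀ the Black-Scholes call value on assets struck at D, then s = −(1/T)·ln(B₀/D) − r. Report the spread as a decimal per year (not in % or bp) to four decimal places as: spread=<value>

d₁ = [ln(V₀/D) + (r + σ²/2)T] / (σ√T)
   = [ln(165.2679/156.0041) + (0.0086 + 0.5·0.4776²)·6.1924] / (0.4776·√6.1924)
   = [0.057686 + 0.759503] / 1.188485 = 0.687588
d₂ = d₁ − σ√T = 0.687588 − 1.188485 = -0.500897
N(d₁) = 0.754144,  N(d₂) = 0.308222,  e^(−rT) = 0.948139
E₀ = V₀·N(d₁) − D·e^(−rT)·N(d₂)
   = 165.2679·0.754144 − 156.0041·0.948139·0.308222 = 79.045623
B₀ = V₀ − E₀ = 165.2679 − 79.045623 = 86.222277
spread = −(1/T)·ln(B₀/D) − r = −(1/6.1924)·ln(86.222277/156.0041) − 0.0086 = 0.08715507

spread=0.0872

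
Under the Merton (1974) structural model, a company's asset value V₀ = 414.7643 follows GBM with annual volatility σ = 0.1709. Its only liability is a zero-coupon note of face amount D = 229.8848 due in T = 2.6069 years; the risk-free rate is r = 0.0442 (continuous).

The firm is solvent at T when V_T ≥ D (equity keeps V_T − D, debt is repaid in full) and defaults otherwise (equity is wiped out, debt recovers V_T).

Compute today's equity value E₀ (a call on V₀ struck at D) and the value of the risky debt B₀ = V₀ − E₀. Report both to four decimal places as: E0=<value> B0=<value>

E0=210.0330 B0=204.7313

d₁ = [ln(V₀/D) + (r + σ²/2)T] / (σ√T)
   = [ln(414.7643/229.8848) + (0.0442 + 0.5·0.1709²)·2.6069] / (0.1709·√2.6069)
   = [0.590132 + 0.153295] / 0.275933 = 2.694225
d₂ = d₁ − σ√T = 2.694225 − 0.275933 = 2.418292
N(d₁) = 0.996472,  N(d₂) = 0.992203,  e^(−rT) = 0.891166
E₀ = V₀·N(d₁) − D·e^(−rT)·N(d₂)
   = 414.7643·0.996472 − 229.8848·0.891166·0.992203 = 210.033027
B₀ = V₀ − E₀ = 414.7643 − 210.033027 = 204.731273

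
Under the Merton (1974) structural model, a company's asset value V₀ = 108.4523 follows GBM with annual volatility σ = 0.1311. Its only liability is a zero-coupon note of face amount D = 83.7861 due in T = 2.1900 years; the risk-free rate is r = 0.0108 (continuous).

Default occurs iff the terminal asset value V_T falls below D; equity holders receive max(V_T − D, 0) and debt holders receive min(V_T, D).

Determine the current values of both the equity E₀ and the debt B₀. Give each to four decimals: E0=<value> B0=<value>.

E0=27.2197 B0=81.2326

d₁ = [ln(V₀/D) + (r + σ²/2)T] / (σ√T)
   = [ln(108.4523/83.7861) + (0.0108 + 0.5·0.1311²)·2.1900] / (0.1311·√2.1900)
   = [0.258043 + 0.042472] / 0.194010 = 1.548966
d₂ = d₁ − σ√T = 1.548966 − 0.194010 = 1.354956
N(d₁) = 0.939305,  N(d₂) = 0.912284,  e^(−rT) = 0.976626
E₀ = V₀·N(d₁) − D·e^(−rT)·N(d₂)
   = 108.4523·0.939305 − 83.7861·0.976626·0.912284 = 27.219730
B₀ = V₀ − E₀ = 108.4523 − 27.219730 = 81.232570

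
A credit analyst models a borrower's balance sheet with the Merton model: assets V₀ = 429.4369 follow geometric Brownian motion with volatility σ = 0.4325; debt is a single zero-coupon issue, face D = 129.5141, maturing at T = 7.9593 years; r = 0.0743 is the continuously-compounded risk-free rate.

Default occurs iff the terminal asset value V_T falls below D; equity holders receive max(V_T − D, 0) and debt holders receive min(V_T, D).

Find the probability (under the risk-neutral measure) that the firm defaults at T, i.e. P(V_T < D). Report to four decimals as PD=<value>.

d₁ = [ln(V₀/D) + (r + σ²/2)T] / (σ√T)
   = [ln(429.4369/129.5141) + (0.0743 + 0.5·0.4325²)·7.9593] / (0.4325·√7.9593)
   = [1.198685 + 1.335794] / 1.220179 = 2.077137
d₂ = d₁ − σ√T = 2.077137 − 1.220179 = 0.856958
risk-neutral PD = N(−d₂) = N(-0.856958) = 0.195734

PD=0.1957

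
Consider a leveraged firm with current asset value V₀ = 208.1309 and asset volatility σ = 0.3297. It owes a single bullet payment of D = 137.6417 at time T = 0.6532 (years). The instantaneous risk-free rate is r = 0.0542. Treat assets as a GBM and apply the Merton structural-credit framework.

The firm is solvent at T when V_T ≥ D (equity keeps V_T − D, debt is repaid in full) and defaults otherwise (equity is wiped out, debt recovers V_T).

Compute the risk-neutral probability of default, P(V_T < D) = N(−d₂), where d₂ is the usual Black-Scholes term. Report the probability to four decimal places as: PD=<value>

d₁ = [ln(V₀/D) + (r + σ²/2)T] / (σ√T)
   = [ln(208.1309/137.6417) + (0.0542 + 0.5·0.3297²)·0.6532] / (0.3297·√0.6532)
   = [0.413513 + 0.070906] / 0.266466 = 1.817938
d₂ = d₁ − σ√T = 1.817938 − 0.266466 = 1.551471
risk-neutral PD = N(−d₂) = N(-1.551471) = 0.060394

PD=0.0604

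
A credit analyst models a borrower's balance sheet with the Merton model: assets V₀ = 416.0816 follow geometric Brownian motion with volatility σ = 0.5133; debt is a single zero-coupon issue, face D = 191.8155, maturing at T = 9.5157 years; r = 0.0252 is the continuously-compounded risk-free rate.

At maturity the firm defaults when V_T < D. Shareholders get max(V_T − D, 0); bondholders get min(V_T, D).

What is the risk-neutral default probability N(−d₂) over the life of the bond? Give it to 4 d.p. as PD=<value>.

d₁ = [ln(V₀/D) + (r + σ²/2)T] / (σ√T)
   = [ln(416.0816/191.8155) + (0.0252 + 0.5·0.5133²)·9.5157] / (0.5133·√9.5157)
   = [0.774347 + 1.493379] / 1.583404 = 1.432185
d₂ = d₁ − σ√T = 1.432185 − 1.583404 = -0.151219
risk-neutral PD = N(−d₂) = N(0.151219) = 0.560098

PD=0.5601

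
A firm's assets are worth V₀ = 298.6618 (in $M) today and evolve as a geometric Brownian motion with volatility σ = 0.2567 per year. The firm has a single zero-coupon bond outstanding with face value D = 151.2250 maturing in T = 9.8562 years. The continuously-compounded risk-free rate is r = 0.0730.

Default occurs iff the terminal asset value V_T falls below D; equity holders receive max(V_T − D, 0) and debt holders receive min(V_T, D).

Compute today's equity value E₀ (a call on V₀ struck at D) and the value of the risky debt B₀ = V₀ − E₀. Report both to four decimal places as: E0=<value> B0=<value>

E0=226.8926 B0=71.7692

d₁ = [ln(V₀/D) + (r + σ²/2)T] / (σ√T)
   = [ln(298.6618/151.2250) + (0.0730 + 0.5·0.2567²)·9.8562] / (0.2567·√9.8562)
   = [0.680543 + 1.044239] / 0.805899 = 2.140197
d₂ = d₁ − σ√T = 2.140197 − 0.805899 = 1.334297
N(d₁) = 0.983831,  N(d₂) = 0.908947,  e^(−rT) = 0.486994
E₀ = V₀·N(d₁) − D·e^(−rT)·N(d₂)
   = 298.6618·0.983831 − 151.2250·0.486994·0.908947 = 226.892551
B₀ = V₀ − E₀ = 298.6618 − 226.892551 = 71.769249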